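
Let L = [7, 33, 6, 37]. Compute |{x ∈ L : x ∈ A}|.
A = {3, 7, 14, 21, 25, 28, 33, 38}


Set A = {3, 7, 14, 21, 25, 28, 33, 38}
Candidates: [7, 33, 6, 37]
Check each candidate:
7 ∈ A, 33 ∈ A, 6 ∉ A, 37 ∉ A
Count of candidates in A: 2

2


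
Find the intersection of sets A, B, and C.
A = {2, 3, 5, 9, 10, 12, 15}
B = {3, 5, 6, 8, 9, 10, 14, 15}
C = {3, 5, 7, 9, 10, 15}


Set A = {2, 3, 5, 9, 10, 12, 15}
Set B = {3, 5, 6, 8, 9, 10, 14, 15}
Set C = {3, 5, 7, 9, 10, 15}
First, A ∩ B = {3, 5, 9, 10, 15}
Then, (A ∩ B) ∩ C = {3, 5, 9, 10, 15}

{3, 5, 9, 10, 15}


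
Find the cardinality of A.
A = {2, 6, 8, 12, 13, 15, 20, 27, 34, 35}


Set A = {2, 6, 8, 12, 13, 15, 20, 27, 34, 35}
Listing elements: 2, 6, 8, 12, 13, 15, 20, 27, 34, 35
Counting: 10 elements
|A| = 10

10


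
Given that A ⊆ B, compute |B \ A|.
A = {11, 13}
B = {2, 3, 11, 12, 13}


Set A = {11, 13}, |A| = 2
Set B = {2, 3, 11, 12, 13}, |B| = 5
Since A ⊆ B: B \ A = {2, 3, 12}
|B| - |A| = 5 - 2 = 3

3


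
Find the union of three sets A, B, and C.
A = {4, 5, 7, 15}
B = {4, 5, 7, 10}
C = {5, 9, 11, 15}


Set A = {4, 5, 7, 15}
Set B = {4, 5, 7, 10}
Set C = {5, 9, 11, 15}
First, A ∪ B = {4, 5, 7, 10, 15}
Then, (A ∪ B) ∪ C = {4, 5, 7, 9, 10, 11, 15}

{4, 5, 7, 9, 10, 11, 15}


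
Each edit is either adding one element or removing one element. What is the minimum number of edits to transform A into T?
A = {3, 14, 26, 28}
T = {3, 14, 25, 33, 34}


Set A = {3, 14, 26, 28}
Set T = {3, 14, 25, 33, 34}
Elements to remove from A (in A, not in T): {26, 28} → 2 removals
Elements to add to A (in T, not in A): {25, 33, 34} → 3 additions
Total edits = 2 + 3 = 5

5


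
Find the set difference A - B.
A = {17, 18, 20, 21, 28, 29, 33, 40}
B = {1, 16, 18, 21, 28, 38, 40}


Set A = {17, 18, 20, 21, 28, 29, 33, 40}
Set B = {1, 16, 18, 21, 28, 38, 40}
A \ B includes elements in A that are not in B.
Check each element of A:
17 (not in B, keep), 18 (in B, remove), 20 (not in B, keep), 21 (in B, remove), 28 (in B, remove), 29 (not in B, keep), 33 (not in B, keep), 40 (in B, remove)
A \ B = {17, 20, 29, 33}

{17, 20, 29, 33}


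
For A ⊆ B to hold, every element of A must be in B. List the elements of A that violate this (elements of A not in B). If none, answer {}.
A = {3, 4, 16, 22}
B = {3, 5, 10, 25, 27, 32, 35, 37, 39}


Set A = {3, 4, 16, 22}
Set B = {3, 5, 10, 25, 27, 32, 35, 37, 39}
Check each element of A against B:
3 ∈ B, 4 ∉ B (include), 16 ∉ B (include), 22 ∉ B (include)
Elements of A not in B: {4, 16, 22}

{4, 16, 22}


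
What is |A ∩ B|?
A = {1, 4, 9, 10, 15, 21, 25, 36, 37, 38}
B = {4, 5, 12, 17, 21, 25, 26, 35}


Set A = {1, 4, 9, 10, 15, 21, 25, 36, 37, 38}
Set B = {4, 5, 12, 17, 21, 25, 26, 35}
A ∩ B = {4, 21, 25}
|A ∩ B| = 3

3


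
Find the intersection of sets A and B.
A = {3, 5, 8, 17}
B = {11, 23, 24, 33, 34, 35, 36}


Set A = {3, 5, 8, 17}
Set B = {11, 23, 24, 33, 34, 35, 36}
A ∩ B includes only elements in both sets.
Check each element of A against B:
3 ✗, 5 ✗, 8 ✗, 17 ✗
A ∩ B = {}

{}


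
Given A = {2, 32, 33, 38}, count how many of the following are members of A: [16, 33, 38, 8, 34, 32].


Set A = {2, 32, 33, 38}
Candidates: [16, 33, 38, 8, 34, 32]
Check each candidate:
16 ∉ A, 33 ∈ A, 38 ∈ A, 8 ∉ A, 34 ∉ A, 32 ∈ A
Count of candidates in A: 3

3


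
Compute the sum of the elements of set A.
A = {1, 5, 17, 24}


Set A = {1, 5, 17, 24}
Sum = 1 + 5 + 17 + 24 = 47

47


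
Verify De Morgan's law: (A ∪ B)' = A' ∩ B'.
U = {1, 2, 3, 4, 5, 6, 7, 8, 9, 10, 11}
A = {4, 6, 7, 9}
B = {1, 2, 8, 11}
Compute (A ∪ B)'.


U = {1, 2, 3, 4, 5, 6, 7, 8, 9, 10, 11}
A = {4, 6, 7, 9}, B = {1, 2, 8, 11}
A ∪ B = {1, 2, 4, 6, 7, 8, 9, 11}
(A ∪ B)' = U \ (A ∪ B) = {3, 5, 10}
Verification via A' ∩ B': A' = {1, 2, 3, 5, 8, 10, 11}, B' = {3, 4, 5, 6, 7, 9, 10}
A' ∩ B' = {3, 5, 10} ✓

{3, 5, 10}


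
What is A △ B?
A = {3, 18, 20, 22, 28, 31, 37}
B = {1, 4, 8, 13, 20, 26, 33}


Set A = {3, 18, 20, 22, 28, 31, 37}
Set B = {1, 4, 8, 13, 20, 26, 33}
A △ B = (A \ B) ∪ (B \ A)
Elements in A but not B: {3, 18, 22, 28, 31, 37}
Elements in B but not A: {1, 4, 8, 13, 26, 33}
A △ B = {1, 3, 4, 8, 13, 18, 22, 26, 28, 31, 33, 37}

{1, 3, 4, 8, 13, 18, 22, 26, 28, 31, 33, 37}


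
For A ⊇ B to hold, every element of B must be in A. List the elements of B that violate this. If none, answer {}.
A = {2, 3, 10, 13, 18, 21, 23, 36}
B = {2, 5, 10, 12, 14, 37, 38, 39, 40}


Set A = {2, 3, 10, 13, 18, 21, 23, 36}
Set B = {2, 5, 10, 12, 14, 37, 38, 39, 40}
Check each element of B against A:
2 ∈ A, 5 ∉ A (include), 10 ∈ A, 12 ∉ A (include), 14 ∉ A (include), 37 ∉ A (include), 38 ∉ A (include), 39 ∉ A (include), 40 ∉ A (include)
Elements of B not in A: {5, 12, 14, 37, 38, 39, 40}

{5, 12, 14, 37, 38, 39, 40}


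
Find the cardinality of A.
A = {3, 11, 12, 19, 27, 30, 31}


Set A = {3, 11, 12, 19, 27, 30, 31}
Listing elements: 3, 11, 12, 19, 27, 30, 31
Counting: 7 elements
|A| = 7

7


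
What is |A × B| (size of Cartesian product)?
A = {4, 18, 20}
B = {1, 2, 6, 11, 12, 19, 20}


Set A = {4, 18, 20} has 3 elements.
Set B = {1, 2, 6, 11, 12, 19, 20} has 7 elements.
|A × B| = |A| × |B| = 3 × 7 = 21

21


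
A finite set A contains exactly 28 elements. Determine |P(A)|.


The set has 28 elements.
The power set contains all possible subsets.
|P(A)| = 2^|A| = 2^28 = 268435456

268435456


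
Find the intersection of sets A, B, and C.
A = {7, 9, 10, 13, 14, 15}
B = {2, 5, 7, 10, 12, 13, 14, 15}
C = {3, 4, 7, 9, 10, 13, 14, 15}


Set A = {7, 9, 10, 13, 14, 15}
Set B = {2, 5, 7, 10, 12, 13, 14, 15}
Set C = {3, 4, 7, 9, 10, 13, 14, 15}
First, A ∩ B = {7, 10, 13, 14, 15}
Then, (A ∩ B) ∩ C = {7, 10, 13, 14, 15}

{7, 10, 13, 14, 15}


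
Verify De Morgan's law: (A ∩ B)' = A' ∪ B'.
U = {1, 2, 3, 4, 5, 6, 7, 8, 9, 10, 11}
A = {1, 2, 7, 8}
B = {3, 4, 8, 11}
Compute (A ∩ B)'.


U = {1, 2, 3, 4, 5, 6, 7, 8, 9, 10, 11}
A = {1, 2, 7, 8}, B = {3, 4, 8, 11}
A ∩ B = {8}
(A ∩ B)' = U \ (A ∩ B) = {1, 2, 3, 4, 5, 6, 7, 9, 10, 11}
Verification via A' ∪ B': A' = {3, 4, 5, 6, 9, 10, 11}, B' = {1, 2, 5, 6, 7, 9, 10}
A' ∪ B' = {1, 2, 3, 4, 5, 6, 7, 9, 10, 11} ✓

{1, 2, 3, 4, 5, 6, 7, 9, 10, 11}


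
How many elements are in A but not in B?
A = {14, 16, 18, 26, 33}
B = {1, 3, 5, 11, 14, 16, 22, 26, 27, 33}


Set A = {14, 16, 18, 26, 33}
Set B = {1, 3, 5, 11, 14, 16, 22, 26, 27, 33}
A \ B = {18}
|A \ B| = 1

1


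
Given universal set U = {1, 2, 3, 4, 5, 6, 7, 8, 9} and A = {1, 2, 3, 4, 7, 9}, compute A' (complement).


Universal set U = {1, 2, 3, 4, 5, 6, 7, 8, 9}
Set A = {1, 2, 3, 4, 7, 9}
A' = U \ A = elements in U but not in A
Checking each element of U:
1 (in A, exclude), 2 (in A, exclude), 3 (in A, exclude), 4 (in A, exclude), 5 (not in A, include), 6 (not in A, include), 7 (in A, exclude), 8 (not in A, include), 9 (in A, exclude)
A' = {5, 6, 8}

{5, 6, 8}


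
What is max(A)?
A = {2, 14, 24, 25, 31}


Set A = {2, 14, 24, 25, 31}
Elements in ascending order: 2, 14, 24, 25, 31
The largest element is 31.

31


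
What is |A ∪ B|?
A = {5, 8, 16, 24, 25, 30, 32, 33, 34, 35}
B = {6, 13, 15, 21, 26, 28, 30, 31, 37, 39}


Set A = {5, 8, 16, 24, 25, 30, 32, 33, 34, 35}, |A| = 10
Set B = {6, 13, 15, 21, 26, 28, 30, 31, 37, 39}, |B| = 10
A ∩ B = {30}, |A ∩ B| = 1
|A ∪ B| = |A| + |B| - |A ∩ B| = 10 + 10 - 1 = 19

19


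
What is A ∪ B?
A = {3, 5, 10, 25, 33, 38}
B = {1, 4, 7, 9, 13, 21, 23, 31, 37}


Set A = {3, 5, 10, 25, 33, 38}
Set B = {1, 4, 7, 9, 13, 21, 23, 31, 37}
A ∪ B includes all elements in either set.
Elements from A: {3, 5, 10, 25, 33, 38}
Elements from B not already included: {1, 4, 7, 9, 13, 21, 23, 31, 37}
A ∪ B = {1, 3, 4, 5, 7, 9, 10, 13, 21, 23, 25, 31, 33, 37, 38}

{1, 3, 4, 5, 7, 9, 10, 13, 21, 23, 25, 31, 33, 37, 38}


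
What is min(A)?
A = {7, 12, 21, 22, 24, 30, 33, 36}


Set A = {7, 12, 21, 22, 24, 30, 33, 36}
Elements in ascending order: 7, 12, 21, 22, 24, 30, 33, 36
The smallest element is 7.

7


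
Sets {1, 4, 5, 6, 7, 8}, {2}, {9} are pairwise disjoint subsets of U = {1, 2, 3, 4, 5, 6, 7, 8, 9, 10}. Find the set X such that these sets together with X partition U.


U = {1, 2, 3, 4, 5, 6, 7, 8, 9, 10}
Shown blocks: {1, 4, 5, 6, 7, 8}, {2}, {9}
A partition's blocks are pairwise disjoint and cover U, so the missing block = U \ (union of shown blocks).
Union of shown blocks: {1, 2, 4, 5, 6, 7, 8, 9}
Missing block = U \ (union) = {3, 10}

{3, 10}


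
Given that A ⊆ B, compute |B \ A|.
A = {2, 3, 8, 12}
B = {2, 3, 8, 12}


Set A = {2, 3, 8, 12}, |A| = 4
Set B = {2, 3, 8, 12}, |B| = 4
Since A ⊆ B: B \ A = {}
|B| - |A| = 4 - 4 = 0

0


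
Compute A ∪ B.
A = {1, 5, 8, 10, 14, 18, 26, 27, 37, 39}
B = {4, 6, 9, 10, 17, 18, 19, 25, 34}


Set A = {1, 5, 8, 10, 14, 18, 26, 27, 37, 39}
Set B = {4, 6, 9, 10, 17, 18, 19, 25, 34}
A ∪ B includes all elements in either set.
Elements from A: {1, 5, 8, 10, 14, 18, 26, 27, 37, 39}
Elements from B not already included: {4, 6, 9, 17, 19, 25, 34}
A ∪ B = {1, 4, 5, 6, 8, 9, 10, 14, 17, 18, 19, 25, 26, 27, 34, 37, 39}

{1, 4, 5, 6, 8, 9, 10, 14, 17, 18, 19, 25, 26, 27, 34, 37, 39}


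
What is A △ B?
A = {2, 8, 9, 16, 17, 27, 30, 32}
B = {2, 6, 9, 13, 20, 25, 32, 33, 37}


Set A = {2, 8, 9, 16, 17, 27, 30, 32}
Set B = {2, 6, 9, 13, 20, 25, 32, 33, 37}
A △ B = (A \ B) ∪ (B \ A)
Elements in A but not B: {8, 16, 17, 27, 30}
Elements in B but not A: {6, 13, 20, 25, 33, 37}
A △ B = {6, 8, 13, 16, 17, 20, 25, 27, 30, 33, 37}

{6, 8, 13, 16, 17, 20, 25, 27, 30, 33, 37}


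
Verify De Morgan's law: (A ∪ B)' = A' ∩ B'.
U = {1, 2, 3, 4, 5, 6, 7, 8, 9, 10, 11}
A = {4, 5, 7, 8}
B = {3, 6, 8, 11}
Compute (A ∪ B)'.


U = {1, 2, 3, 4, 5, 6, 7, 8, 9, 10, 11}
A = {4, 5, 7, 8}, B = {3, 6, 8, 11}
A ∪ B = {3, 4, 5, 6, 7, 8, 11}
(A ∪ B)' = U \ (A ∪ B) = {1, 2, 9, 10}
Verification via A' ∩ B': A' = {1, 2, 3, 6, 9, 10, 11}, B' = {1, 2, 4, 5, 7, 9, 10}
A' ∩ B' = {1, 2, 9, 10} ✓

{1, 2, 9, 10}


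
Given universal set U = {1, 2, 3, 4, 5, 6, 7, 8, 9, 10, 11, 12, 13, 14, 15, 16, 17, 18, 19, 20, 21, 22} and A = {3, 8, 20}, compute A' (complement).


Universal set U = {1, 2, 3, 4, 5, 6, 7, 8, 9, 10, 11, 12, 13, 14, 15, 16, 17, 18, 19, 20, 21, 22}
Set A = {3, 8, 20}
A' = U \ A = elements in U but not in A
Checking each element of U:
1 (not in A, include), 2 (not in A, include), 3 (in A, exclude), 4 (not in A, include), 5 (not in A, include), 6 (not in A, include), 7 (not in A, include), 8 (in A, exclude), 9 (not in A, include), 10 (not in A, include), 11 (not in A, include), 12 (not in A, include), 13 (not in A, include), 14 (not in A, include), 15 (not in A, include), 16 (not in A, include), 17 (not in A, include), 18 (not in A, include), 19 (not in A, include), 20 (in A, exclude), 21 (not in A, include), 22 (not in A, include)
A' = {1, 2, 4, 5, 6, 7, 9, 10, 11, 12, 13, 14, 15, 16, 17, 18, 19, 21, 22}

{1, 2, 4, 5, 6, 7, 9, 10, 11, 12, 13, 14, 15, 16, 17, 18, 19, 21, 22}


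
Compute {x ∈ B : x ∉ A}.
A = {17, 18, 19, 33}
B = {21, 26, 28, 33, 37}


Set A = {17, 18, 19, 33}
Set B = {21, 26, 28, 33, 37}
Check each element of B against A:
21 ∉ A (include), 26 ∉ A (include), 28 ∉ A (include), 33 ∈ A, 37 ∉ A (include)
Elements of B not in A: {21, 26, 28, 37}

{21, 26, 28, 37}


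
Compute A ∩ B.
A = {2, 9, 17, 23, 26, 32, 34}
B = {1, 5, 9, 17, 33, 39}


Set A = {2, 9, 17, 23, 26, 32, 34}
Set B = {1, 5, 9, 17, 33, 39}
A ∩ B includes only elements in both sets.
Check each element of A against B:
2 ✗, 9 ✓, 17 ✓, 23 ✗, 26 ✗, 32 ✗, 34 ✗
A ∩ B = {9, 17}

{9, 17}


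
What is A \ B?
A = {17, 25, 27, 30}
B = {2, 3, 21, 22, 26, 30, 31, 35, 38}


Set A = {17, 25, 27, 30}
Set B = {2, 3, 21, 22, 26, 30, 31, 35, 38}
A \ B includes elements in A that are not in B.
Check each element of A:
17 (not in B, keep), 25 (not in B, keep), 27 (not in B, keep), 30 (in B, remove)
A \ B = {17, 25, 27}

{17, 25, 27}


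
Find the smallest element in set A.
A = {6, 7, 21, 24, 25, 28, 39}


Set A = {6, 7, 21, 24, 25, 28, 39}
Elements in ascending order: 6, 7, 21, 24, 25, 28, 39
The smallest element is 6.

6


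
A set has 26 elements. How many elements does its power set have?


The set has 26 elements.
The power set contains all possible subsets.
|P(A)| = 2^|A| = 2^26 = 67108864

67108864


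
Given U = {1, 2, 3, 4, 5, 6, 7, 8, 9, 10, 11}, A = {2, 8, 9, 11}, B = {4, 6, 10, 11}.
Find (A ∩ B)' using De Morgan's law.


U = {1, 2, 3, 4, 5, 6, 7, 8, 9, 10, 11}
A = {2, 8, 9, 11}, B = {4, 6, 10, 11}
A ∩ B = {11}
(A ∩ B)' = U \ (A ∩ B) = {1, 2, 3, 4, 5, 6, 7, 8, 9, 10}
Verification via A' ∪ B': A' = {1, 3, 4, 5, 6, 7, 10}, B' = {1, 2, 3, 5, 7, 8, 9}
A' ∪ B' = {1, 2, 3, 4, 5, 6, 7, 8, 9, 10} ✓

{1, 2, 3, 4, 5, 6, 7, 8, 9, 10}


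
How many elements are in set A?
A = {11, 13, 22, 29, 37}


Set A = {11, 13, 22, 29, 37}
Listing elements: 11, 13, 22, 29, 37
Counting: 5 elements
|A| = 5

5


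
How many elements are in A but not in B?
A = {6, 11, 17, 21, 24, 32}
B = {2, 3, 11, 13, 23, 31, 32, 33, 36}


Set A = {6, 11, 17, 21, 24, 32}
Set B = {2, 3, 11, 13, 23, 31, 32, 33, 36}
A \ B = {6, 17, 21, 24}
|A \ B| = 4

4


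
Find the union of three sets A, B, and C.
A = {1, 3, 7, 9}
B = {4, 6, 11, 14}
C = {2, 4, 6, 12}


Set A = {1, 3, 7, 9}
Set B = {4, 6, 11, 14}
Set C = {2, 4, 6, 12}
First, A ∪ B = {1, 3, 4, 6, 7, 9, 11, 14}
Then, (A ∪ B) ∪ C = {1, 2, 3, 4, 6, 7, 9, 11, 12, 14}

{1, 2, 3, 4, 6, 7, 9, 11, 12, 14}


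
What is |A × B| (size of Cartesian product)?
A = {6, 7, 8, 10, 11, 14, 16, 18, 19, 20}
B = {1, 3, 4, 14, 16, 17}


Set A = {6, 7, 8, 10, 11, 14, 16, 18, 19, 20} has 10 elements.
Set B = {1, 3, 4, 14, 16, 17} has 6 elements.
|A × B| = |A| × |B| = 10 × 6 = 60

60


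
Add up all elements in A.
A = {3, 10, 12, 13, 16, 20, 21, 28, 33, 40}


Set A = {3, 10, 12, 13, 16, 20, 21, 28, 33, 40}
Sum = 3 + 10 + 12 + 13 + 16 + 20 + 21 + 28 + 33 + 40 = 196

196


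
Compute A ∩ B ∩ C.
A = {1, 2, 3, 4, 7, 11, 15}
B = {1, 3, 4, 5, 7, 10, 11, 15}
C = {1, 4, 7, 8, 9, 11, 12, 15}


Set A = {1, 2, 3, 4, 7, 11, 15}
Set B = {1, 3, 4, 5, 7, 10, 11, 15}
Set C = {1, 4, 7, 8, 9, 11, 12, 15}
First, A ∩ B = {1, 3, 4, 7, 11, 15}
Then, (A ∩ B) ∩ C = {1, 4, 7, 11, 15}

{1, 4, 7, 11, 15}


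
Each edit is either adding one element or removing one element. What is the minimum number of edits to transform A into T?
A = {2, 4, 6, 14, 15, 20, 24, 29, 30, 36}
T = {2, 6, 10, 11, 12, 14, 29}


Set A = {2, 4, 6, 14, 15, 20, 24, 29, 30, 36}
Set T = {2, 6, 10, 11, 12, 14, 29}
Elements to remove from A (in A, not in T): {4, 15, 20, 24, 30, 36} → 6 removals
Elements to add to A (in T, not in A): {10, 11, 12} → 3 additions
Total edits = 6 + 3 = 9

9


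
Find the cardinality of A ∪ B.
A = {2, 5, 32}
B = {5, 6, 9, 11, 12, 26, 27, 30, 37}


Set A = {2, 5, 32}, |A| = 3
Set B = {5, 6, 9, 11, 12, 26, 27, 30, 37}, |B| = 9
A ∩ B = {5}, |A ∩ B| = 1
|A ∪ B| = |A| + |B| - |A ∩ B| = 3 + 9 - 1 = 11

11


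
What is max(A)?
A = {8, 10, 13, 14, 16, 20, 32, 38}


Set A = {8, 10, 13, 14, 16, 20, 32, 38}
Elements in ascending order: 8, 10, 13, 14, 16, 20, 32, 38
The largest element is 38.

38


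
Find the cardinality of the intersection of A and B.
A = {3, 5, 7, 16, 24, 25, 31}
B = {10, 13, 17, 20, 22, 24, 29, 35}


Set A = {3, 5, 7, 16, 24, 25, 31}
Set B = {10, 13, 17, 20, 22, 24, 29, 35}
A ∩ B = {24}
|A ∩ B| = 1

1


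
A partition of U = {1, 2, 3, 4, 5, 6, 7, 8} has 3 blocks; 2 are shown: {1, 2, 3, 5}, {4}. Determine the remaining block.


U = {1, 2, 3, 4, 5, 6, 7, 8}
Shown blocks: {1, 2, 3, 5}, {4}
A partition's blocks are pairwise disjoint and cover U, so the missing block = U \ (union of shown blocks).
Union of shown blocks: {1, 2, 3, 4, 5}
Missing block = U \ (union) = {6, 7, 8}

{6, 7, 8}


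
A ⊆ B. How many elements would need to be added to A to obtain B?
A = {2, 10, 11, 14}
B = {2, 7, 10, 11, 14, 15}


Set A = {2, 10, 11, 14}, |A| = 4
Set B = {2, 7, 10, 11, 14, 15}, |B| = 6
Since A ⊆ B: B \ A = {7, 15}
|B| - |A| = 6 - 4 = 2

2


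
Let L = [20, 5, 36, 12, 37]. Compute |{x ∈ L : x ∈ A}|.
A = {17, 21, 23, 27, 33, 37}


Set A = {17, 21, 23, 27, 33, 37}
Candidates: [20, 5, 36, 12, 37]
Check each candidate:
20 ∉ A, 5 ∉ A, 36 ∉ A, 12 ∉ A, 37 ∈ A
Count of candidates in A: 1

1


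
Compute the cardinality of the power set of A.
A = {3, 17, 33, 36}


Set A = {3, 17, 33, 36}
|A| = 4
The power set P(A) contains all subsets of A.
|P(A)| = 2^|A| = 2^4 = 16

16


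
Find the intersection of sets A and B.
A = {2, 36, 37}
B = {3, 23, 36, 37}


Set A = {2, 36, 37}
Set B = {3, 23, 36, 37}
A ∩ B includes only elements in both sets.
Check each element of A against B:
2 ✗, 36 ✓, 37 ✓
A ∩ B = {36, 37}

{36, 37}


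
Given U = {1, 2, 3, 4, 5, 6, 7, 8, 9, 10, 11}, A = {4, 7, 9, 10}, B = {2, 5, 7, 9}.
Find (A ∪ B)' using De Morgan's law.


U = {1, 2, 3, 4, 5, 6, 7, 8, 9, 10, 11}
A = {4, 7, 9, 10}, B = {2, 5, 7, 9}
A ∪ B = {2, 4, 5, 7, 9, 10}
(A ∪ B)' = U \ (A ∪ B) = {1, 3, 6, 8, 11}
Verification via A' ∩ B': A' = {1, 2, 3, 5, 6, 8, 11}, B' = {1, 3, 4, 6, 8, 10, 11}
A' ∩ B' = {1, 3, 6, 8, 11} ✓

{1, 3, 6, 8, 11}


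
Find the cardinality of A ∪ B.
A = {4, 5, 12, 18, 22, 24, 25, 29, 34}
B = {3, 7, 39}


Set A = {4, 5, 12, 18, 22, 24, 25, 29, 34}, |A| = 9
Set B = {3, 7, 39}, |B| = 3
A ∩ B = {}, |A ∩ B| = 0
|A ∪ B| = |A| + |B| - |A ∩ B| = 9 + 3 - 0 = 12

12


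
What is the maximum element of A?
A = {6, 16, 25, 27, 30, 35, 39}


Set A = {6, 16, 25, 27, 30, 35, 39}
Elements in ascending order: 6, 16, 25, 27, 30, 35, 39
The largest element is 39.

39


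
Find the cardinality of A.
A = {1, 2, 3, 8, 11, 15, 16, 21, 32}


Set A = {1, 2, 3, 8, 11, 15, 16, 21, 32}
Listing elements: 1, 2, 3, 8, 11, 15, 16, 21, 32
Counting: 9 elements
|A| = 9

9


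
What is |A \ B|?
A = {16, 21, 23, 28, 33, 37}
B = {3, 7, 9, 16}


Set A = {16, 21, 23, 28, 33, 37}
Set B = {3, 7, 9, 16}
A \ B = {21, 23, 28, 33, 37}
|A \ B| = 5

5


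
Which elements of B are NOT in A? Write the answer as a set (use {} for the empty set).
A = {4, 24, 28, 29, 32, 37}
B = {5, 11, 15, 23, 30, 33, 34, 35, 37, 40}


Set A = {4, 24, 28, 29, 32, 37}
Set B = {5, 11, 15, 23, 30, 33, 34, 35, 37, 40}
Check each element of B against A:
5 ∉ A (include), 11 ∉ A (include), 15 ∉ A (include), 23 ∉ A (include), 30 ∉ A (include), 33 ∉ A (include), 34 ∉ A (include), 35 ∉ A (include), 37 ∈ A, 40 ∉ A (include)
Elements of B not in A: {5, 11, 15, 23, 30, 33, 34, 35, 40}

{5, 11, 15, 23, 30, 33, 34, 35, 40}


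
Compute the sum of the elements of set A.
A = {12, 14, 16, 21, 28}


Set A = {12, 14, 16, 21, 28}
Sum = 12 + 14 + 16 + 21 + 28 = 91

91


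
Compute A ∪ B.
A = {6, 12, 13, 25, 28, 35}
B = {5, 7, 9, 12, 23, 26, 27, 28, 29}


Set A = {6, 12, 13, 25, 28, 35}
Set B = {5, 7, 9, 12, 23, 26, 27, 28, 29}
A ∪ B includes all elements in either set.
Elements from A: {6, 12, 13, 25, 28, 35}
Elements from B not already included: {5, 7, 9, 23, 26, 27, 29}
A ∪ B = {5, 6, 7, 9, 12, 13, 23, 25, 26, 27, 28, 29, 35}

{5, 6, 7, 9, 12, 13, 23, 25, 26, 27, 28, 29, 35}


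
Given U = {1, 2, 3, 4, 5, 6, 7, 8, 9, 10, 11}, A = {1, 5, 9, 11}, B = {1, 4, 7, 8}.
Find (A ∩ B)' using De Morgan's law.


U = {1, 2, 3, 4, 5, 6, 7, 8, 9, 10, 11}
A = {1, 5, 9, 11}, B = {1, 4, 7, 8}
A ∩ B = {1}
(A ∩ B)' = U \ (A ∩ B) = {2, 3, 4, 5, 6, 7, 8, 9, 10, 11}
Verification via A' ∪ B': A' = {2, 3, 4, 6, 7, 8, 10}, B' = {2, 3, 5, 6, 9, 10, 11}
A' ∪ B' = {2, 3, 4, 5, 6, 7, 8, 9, 10, 11} ✓

{2, 3, 4, 5, 6, 7, 8, 9, 10, 11}


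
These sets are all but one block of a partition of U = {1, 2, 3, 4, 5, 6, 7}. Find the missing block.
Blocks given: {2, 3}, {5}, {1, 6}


U = {1, 2, 3, 4, 5, 6, 7}
Shown blocks: {2, 3}, {5}, {1, 6}
A partition's blocks are pairwise disjoint and cover U, so the missing block = U \ (union of shown blocks).
Union of shown blocks: {1, 2, 3, 5, 6}
Missing block = U \ (union) = {4, 7}

{4, 7}


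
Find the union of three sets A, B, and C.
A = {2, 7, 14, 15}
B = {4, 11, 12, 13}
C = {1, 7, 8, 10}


Set A = {2, 7, 14, 15}
Set B = {4, 11, 12, 13}
Set C = {1, 7, 8, 10}
First, A ∪ B = {2, 4, 7, 11, 12, 13, 14, 15}
Then, (A ∪ B) ∪ C = {1, 2, 4, 7, 8, 10, 11, 12, 13, 14, 15}

{1, 2, 4, 7, 8, 10, 11, 12, 13, 14, 15}


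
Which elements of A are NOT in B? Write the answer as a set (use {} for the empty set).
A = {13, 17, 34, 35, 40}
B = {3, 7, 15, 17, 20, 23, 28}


Set A = {13, 17, 34, 35, 40}
Set B = {3, 7, 15, 17, 20, 23, 28}
Check each element of A against B:
13 ∉ B (include), 17 ∈ B, 34 ∉ B (include), 35 ∉ B (include), 40 ∉ B (include)
Elements of A not in B: {13, 34, 35, 40}

{13, 34, 35, 40}


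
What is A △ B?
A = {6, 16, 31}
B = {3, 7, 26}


Set A = {6, 16, 31}
Set B = {3, 7, 26}
A △ B = (A \ B) ∪ (B \ A)
Elements in A but not B: {6, 16, 31}
Elements in B but not A: {3, 7, 26}
A △ B = {3, 6, 7, 16, 26, 31}

{3, 6, 7, 16, 26, 31}


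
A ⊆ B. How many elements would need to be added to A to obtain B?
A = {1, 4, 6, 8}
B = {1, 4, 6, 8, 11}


Set A = {1, 4, 6, 8}, |A| = 4
Set B = {1, 4, 6, 8, 11}, |B| = 5
Since A ⊆ B: B \ A = {11}
|B| - |A| = 5 - 4 = 1

1


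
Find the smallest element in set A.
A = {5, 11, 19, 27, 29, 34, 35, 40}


Set A = {5, 11, 19, 27, 29, 34, 35, 40}
Elements in ascending order: 5, 11, 19, 27, 29, 34, 35, 40
The smallest element is 5.

5


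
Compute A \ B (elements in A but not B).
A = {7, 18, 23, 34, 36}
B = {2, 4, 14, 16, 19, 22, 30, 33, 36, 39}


Set A = {7, 18, 23, 34, 36}
Set B = {2, 4, 14, 16, 19, 22, 30, 33, 36, 39}
A \ B includes elements in A that are not in B.
Check each element of A:
7 (not in B, keep), 18 (not in B, keep), 23 (not in B, keep), 34 (not in B, keep), 36 (in B, remove)
A \ B = {7, 18, 23, 34}

{7, 18, 23, 34}


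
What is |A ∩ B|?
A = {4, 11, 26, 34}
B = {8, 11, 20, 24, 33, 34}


Set A = {4, 11, 26, 34}
Set B = {8, 11, 20, 24, 33, 34}
A ∩ B = {11, 34}
|A ∩ B| = 2

2


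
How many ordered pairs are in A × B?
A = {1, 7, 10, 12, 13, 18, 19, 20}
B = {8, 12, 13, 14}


Set A = {1, 7, 10, 12, 13, 18, 19, 20} has 8 elements.
Set B = {8, 12, 13, 14} has 4 elements.
|A × B| = |A| × |B| = 8 × 4 = 32

32


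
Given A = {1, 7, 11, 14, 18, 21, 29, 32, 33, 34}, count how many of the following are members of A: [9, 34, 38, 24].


Set A = {1, 7, 11, 14, 18, 21, 29, 32, 33, 34}
Candidates: [9, 34, 38, 24]
Check each candidate:
9 ∉ A, 34 ∈ A, 38 ∉ A, 24 ∉ A
Count of candidates in A: 1

1


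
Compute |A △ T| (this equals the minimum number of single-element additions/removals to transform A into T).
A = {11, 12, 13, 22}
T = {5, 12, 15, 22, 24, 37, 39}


Set A = {11, 12, 13, 22}
Set T = {5, 12, 15, 22, 24, 37, 39}
Elements to remove from A (in A, not in T): {11, 13} → 2 removals
Elements to add to A (in T, not in A): {5, 15, 24, 37, 39} → 5 additions
Total edits = 2 + 5 = 7

7


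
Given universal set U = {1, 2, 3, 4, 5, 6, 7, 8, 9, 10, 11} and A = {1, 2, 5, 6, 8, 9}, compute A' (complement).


Universal set U = {1, 2, 3, 4, 5, 6, 7, 8, 9, 10, 11}
Set A = {1, 2, 5, 6, 8, 9}
A' = U \ A = elements in U but not in A
Checking each element of U:
1 (in A, exclude), 2 (in A, exclude), 3 (not in A, include), 4 (not in A, include), 5 (in A, exclude), 6 (in A, exclude), 7 (not in A, include), 8 (in A, exclude), 9 (in A, exclude), 10 (not in A, include), 11 (not in A, include)
A' = {3, 4, 7, 10, 11}

{3, 4, 7, 10, 11}


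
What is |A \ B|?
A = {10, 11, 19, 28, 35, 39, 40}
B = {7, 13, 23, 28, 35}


Set A = {10, 11, 19, 28, 35, 39, 40}
Set B = {7, 13, 23, 28, 35}
A \ B = {10, 11, 19, 39, 40}
|A \ B| = 5

5


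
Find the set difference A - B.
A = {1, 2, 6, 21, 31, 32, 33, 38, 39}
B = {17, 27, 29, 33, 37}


Set A = {1, 2, 6, 21, 31, 32, 33, 38, 39}
Set B = {17, 27, 29, 33, 37}
A \ B includes elements in A that are not in B.
Check each element of A:
1 (not in B, keep), 2 (not in B, keep), 6 (not in B, keep), 21 (not in B, keep), 31 (not in B, keep), 32 (not in B, keep), 33 (in B, remove), 38 (not in B, keep), 39 (not in B, keep)
A \ B = {1, 2, 6, 21, 31, 32, 38, 39}

{1, 2, 6, 21, 31, 32, 38, 39}


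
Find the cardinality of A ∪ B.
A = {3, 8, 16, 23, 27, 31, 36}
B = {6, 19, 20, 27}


Set A = {3, 8, 16, 23, 27, 31, 36}, |A| = 7
Set B = {6, 19, 20, 27}, |B| = 4
A ∩ B = {27}, |A ∩ B| = 1
|A ∪ B| = |A| + |B| - |A ∩ B| = 7 + 4 - 1 = 10

10


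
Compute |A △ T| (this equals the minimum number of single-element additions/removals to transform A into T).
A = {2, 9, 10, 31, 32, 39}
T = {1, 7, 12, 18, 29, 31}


Set A = {2, 9, 10, 31, 32, 39}
Set T = {1, 7, 12, 18, 29, 31}
Elements to remove from A (in A, not in T): {2, 9, 10, 32, 39} → 5 removals
Elements to add to A (in T, not in A): {1, 7, 12, 18, 29} → 5 additions
Total edits = 5 + 5 = 10

10


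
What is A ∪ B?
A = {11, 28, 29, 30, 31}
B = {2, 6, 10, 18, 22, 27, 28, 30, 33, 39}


Set A = {11, 28, 29, 30, 31}
Set B = {2, 6, 10, 18, 22, 27, 28, 30, 33, 39}
A ∪ B includes all elements in either set.
Elements from A: {11, 28, 29, 30, 31}
Elements from B not already included: {2, 6, 10, 18, 22, 27, 33, 39}
A ∪ B = {2, 6, 10, 11, 18, 22, 27, 28, 29, 30, 31, 33, 39}

{2, 6, 10, 11, 18, 22, 27, 28, 29, 30, 31, 33, 39}


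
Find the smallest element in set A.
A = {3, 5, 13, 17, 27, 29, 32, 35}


Set A = {3, 5, 13, 17, 27, 29, 32, 35}
Elements in ascending order: 3, 5, 13, 17, 27, 29, 32, 35
The smallest element is 3.

3


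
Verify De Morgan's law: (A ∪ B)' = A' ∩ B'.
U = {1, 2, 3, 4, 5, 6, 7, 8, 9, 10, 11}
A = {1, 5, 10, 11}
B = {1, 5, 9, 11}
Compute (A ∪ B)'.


U = {1, 2, 3, 4, 5, 6, 7, 8, 9, 10, 11}
A = {1, 5, 10, 11}, B = {1, 5, 9, 11}
A ∪ B = {1, 5, 9, 10, 11}
(A ∪ B)' = U \ (A ∪ B) = {2, 3, 4, 6, 7, 8}
Verification via A' ∩ B': A' = {2, 3, 4, 6, 7, 8, 9}, B' = {2, 3, 4, 6, 7, 8, 10}
A' ∩ B' = {2, 3, 4, 6, 7, 8} ✓

{2, 3, 4, 6, 7, 8}


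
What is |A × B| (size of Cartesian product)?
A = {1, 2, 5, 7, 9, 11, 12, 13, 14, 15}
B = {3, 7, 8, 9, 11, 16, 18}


Set A = {1, 2, 5, 7, 9, 11, 12, 13, 14, 15} has 10 elements.
Set B = {3, 7, 8, 9, 11, 16, 18} has 7 elements.
|A × B| = |A| × |B| = 10 × 7 = 70

70


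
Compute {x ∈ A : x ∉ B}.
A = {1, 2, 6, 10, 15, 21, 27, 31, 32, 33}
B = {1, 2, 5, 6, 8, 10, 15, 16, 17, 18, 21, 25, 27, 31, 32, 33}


Set A = {1, 2, 6, 10, 15, 21, 27, 31, 32, 33}
Set B = {1, 2, 5, 6, 8, 10, 15, 16, 17, 18, 21, 25, 27, 31, 32, 33}
Check each element of A against B:
1 ∈ B, 2 ∈ B, 6 ∈ B, 10 ∈ B, 15 ∈ B, 21 ∈ B, 27 ∈ B, 31 ∈ B, 32 ∈ B, 33 ∈ B
Elements of A not in B: {}

{}


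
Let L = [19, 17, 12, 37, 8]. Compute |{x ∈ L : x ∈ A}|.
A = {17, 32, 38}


Set A = {17, 32, 38}
Candidates: [19, 17, 12, 37, 8]
Check each candidate:
19 ∉ A, 17 ∈ A, 12 ∉ A, 37 ∉ A, 8 ∉ A
Count of candidates in A: 1

1


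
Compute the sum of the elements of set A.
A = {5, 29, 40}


Set A = {5, 29, 40}
Sum = 5 + 29 + 40 = 74

74


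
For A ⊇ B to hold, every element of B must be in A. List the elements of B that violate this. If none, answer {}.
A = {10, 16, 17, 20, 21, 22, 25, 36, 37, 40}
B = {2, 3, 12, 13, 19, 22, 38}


Set A = {10, 16, 17, 20, 21, 22, 25, 36, 37, 40}
Set B = {2, 3, 12, 13, 19, 22, 38}
Check each element of B against A:
2 ∉ A (include), 3 ∉ A (include), 12 ∉ A (include), 13 ∉ A (include), 19 ∉ A (include), 22 ∈ A, 38 ∉ A (include)
Elements of B not in A: {2, 3, 12, 13, 19, 38}

{2, 3, 12, 13, 19, 38}


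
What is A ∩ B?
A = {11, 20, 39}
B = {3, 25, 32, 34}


Set A = {11, 20, 39}
Set B = {3, 25, 32, 34}
A ∩ B includes only elements in both sets.
Check each element of A against B:
11 ✗, 20 ✗, 39 ✗
A ∩ B = {}

{}


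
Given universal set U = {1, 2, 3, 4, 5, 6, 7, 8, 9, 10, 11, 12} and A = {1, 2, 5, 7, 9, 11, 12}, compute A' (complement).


Universal set U = {1, 2, 3, 4, 5, 6, 7, 8, 9, 10, 11, 12}
Set A = {1, 2, 5, 7, 9, 11, 12}
A' = U \ A = elements in U but not in A
Checking each element of U:
1 (in A, exclude), 2 (in A, exclude), 3 (not in A, include), 4 (not in A, include), 5 (in A, exclude), 6 (not in A, include), 7 (in A, exclude), 8 (not in A, include), 9 (in A, exclude), 10 (not in A, include), 11 (in A, exclude), 12 (in A, exclude)
A' = {3, 4, 6, 8, 10}

{3, 4, 6, 8, 10}


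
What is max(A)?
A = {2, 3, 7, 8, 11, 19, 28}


Set A = {2, 3, 7, 8, 11, 19, 28}
Elements in ascending order: 2, 3, 7, 8, 11, 19, 28
The largest element is 28.

28


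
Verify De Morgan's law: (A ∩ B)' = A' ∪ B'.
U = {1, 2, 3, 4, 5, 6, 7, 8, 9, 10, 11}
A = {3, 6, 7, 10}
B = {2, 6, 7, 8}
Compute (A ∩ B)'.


U = {1, 2, 3, 4, 5, 6, 7, 8, 9, 10, 11}
A = {3, 6, 7, 10}, B = {2, 6, 7, 8}
A ∩ B = {6, 7}
(A ∩ B)' = U \ (A ∩ B) = {1, 2, 3, 4, 5, 8, 9, 10, 11}
Verification via A' ∪ B': A' = {1, 2, 4, 5, 8, 9, 11}, B' = {1, 3, 4, 5, 9, 10, 11}
A' ∪ B' = {1, 2, 3, 4, 5, 8, 9, 10, 11} ✓

{1, 2, 3, 4, 5, 8, 9, 10, 11}


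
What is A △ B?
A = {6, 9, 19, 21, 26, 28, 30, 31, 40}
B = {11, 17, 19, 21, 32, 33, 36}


Set A = {6, 9, 19, 21, 26, 28, 30, 31, 40}
Set B = {11, 17, 19, 21, 32, 33, 36}
A △ B = (A \ B) ∪ (B \ A)
Elements in A but not B: {6, 9, 26, 28, 30, 31, 40}
Elements in B but not A: {11, 17, 32, 33, 36}
A △ B = {6, 9, 11, 17, 26, 28, 30, 31, 32, 33, 36, 40}

{6, 9, 11, 17, 26, 28, 30, 31, 32, 33, 36, 40}


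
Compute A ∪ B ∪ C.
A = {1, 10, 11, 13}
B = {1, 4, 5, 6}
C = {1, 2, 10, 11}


Set A = {1, 10, 11, 13}
Set B = {1, 4, 5, 6}
Set C = {1, 2, 10, 11}
First, A ∪ B = {1, 4, 5, 6, 10, 11, 13}
Then, (A ∪ B) ∪ C = {1, 2, 4, 5, 6, 10, 11, 13}

{1, 2, 4, 5, 6, 10, 11, 13}


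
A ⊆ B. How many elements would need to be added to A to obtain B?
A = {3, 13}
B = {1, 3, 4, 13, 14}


Set A = {3, 13}, |A| = 2
Set B = {1, 3, 4, 13, 14}, |B| = 5
Since A ⊆ B: B \ A = {1, 4, 14}
|B| - |A| = 5 - 2 = 3

3


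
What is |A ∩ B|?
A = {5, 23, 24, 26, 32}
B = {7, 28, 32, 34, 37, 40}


Set A = {5, 23, 24, 26, 32}
Set B = {7, 28, 32, 34, 37, 40}
A ∩ B = {32}
|A ∩ B| = 1

1


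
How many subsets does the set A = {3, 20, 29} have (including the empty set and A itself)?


Set A = {3, 20, 29}
|A| = 3
The power set P(A) contains all subsets of A.
|P(A)| = 2^|A| = 2^3 = 8

8


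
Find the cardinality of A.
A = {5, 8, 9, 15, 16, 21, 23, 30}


Set A = {5, 8, 9, 15, 16, 21, 23, 30}
Listing elements: 5, 8, 9, 15, 16, 21, 23, 30
Counting: 8 elements
|A| = 8

8


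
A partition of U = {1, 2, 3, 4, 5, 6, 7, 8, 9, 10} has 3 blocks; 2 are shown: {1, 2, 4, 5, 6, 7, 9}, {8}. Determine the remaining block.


U = {1, 2, 3, 4, 5, 6, 7, 8, 9, 10}
Shown blocks: {1, 2, 4, 5, 6, 7, 9}, {8}
A partition's blocks are pairwise disjoint and cover U, so the missing block = U \ (union of shown blocks).
Union of shown blocks: {1, 2, 4, 5, 6, 7, 8, 9}
Missing block = U \ (union) = {3, 10}

{3, 10}


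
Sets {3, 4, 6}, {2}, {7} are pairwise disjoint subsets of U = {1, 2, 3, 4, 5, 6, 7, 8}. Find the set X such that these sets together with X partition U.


U = {1, 2, 3, 4, 5, 6, 7, 8}
Shown blocks: {3, 4, 6}, {2}, {7}
A partition's blocks are pairwise disjoint and cover U, so the missing block = U \ (union of shown blocks).
Union of shown blocks: {2, 3, 4, 6, 7}
Missing block = U \ (union) = {1, 5, 8}

{1, 5, 8}


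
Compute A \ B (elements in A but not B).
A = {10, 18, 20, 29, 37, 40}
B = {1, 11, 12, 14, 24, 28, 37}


Set A = {10, 18, 20, 29, 37, 40}
Set B = {1, 11, 12, 14, 24, 28, 37}
A \ B includes elements in A that are not in B.
Check each element of A:
10 (not in B, keep), 18 (not in B, keep), 20 (not in B, keep), 29 (not in B, keep), 37 (in B, remove), 40 (not in B, keep)
A \ B = {10, 18, 20, 29, 40}

{10, 18, 20, 29, 40}


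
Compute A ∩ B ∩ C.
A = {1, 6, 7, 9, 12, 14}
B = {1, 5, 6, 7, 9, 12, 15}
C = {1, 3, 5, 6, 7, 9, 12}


Set A = {1, 6, 7, 9, 12, 14}
Set B = {1, 5, 6, 7, 9, 12, 15}
Set C = {1, 3, 5, 6, 7, 9, 12}
First, A ∩ B = {1, 6, 7, 9, 12}
Then, (A ∩ B) ∩ C = {1, 6, 7, 9, 12}

{1, 6, 7, 9, 12}


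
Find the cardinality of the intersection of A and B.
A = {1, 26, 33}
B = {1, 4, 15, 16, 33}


Set A = {1, 26, 33}
Set B = {1, 4, 15, 16, 33}
A ∩ B = {1, 33}
|A ∩ B| = 2

2


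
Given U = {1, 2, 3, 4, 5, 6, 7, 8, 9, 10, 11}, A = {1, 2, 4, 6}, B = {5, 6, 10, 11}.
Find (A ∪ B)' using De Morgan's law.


U = {1, 2, 3, 4, 5, 6, 7, 8, 9, 10, 11}
A = {1, 2, 4, 6}, B = {5, 6, 10, 11}
A ∪ B = {1, 2, 4, 5, 6, 10, 11}
(A ∪ B)' = U \ (A ∪ B) = {3, 7, 8, 9}
Verification via A' ∩ B': A' = {3, 5, 7, 8, 9, 10, 11}, B' = {1, 2, 3, 4, 7, 8, 9}
A' ∩ B' = {3, 7, 8, 9} ✓

{3, 7, 8, 9}


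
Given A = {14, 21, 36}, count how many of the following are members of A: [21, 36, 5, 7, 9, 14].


Set A = {14, 21, 36}
Candidates: [21, 36, 5, 7, 9, 14]
Check each candidate:
21 ∈ A, 36 ∈ A, 5 ∉ A, 7 ∉ A, 9 ∉ A, 14 ∈ A
Count of candidates in A: 3

3


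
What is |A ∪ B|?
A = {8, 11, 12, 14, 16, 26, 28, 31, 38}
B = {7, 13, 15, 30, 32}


Set A = {8, 11, 12, 14, 16, 26, 28, 31, 38}, |A| = 9
Set B = {7, 13, 15, 30, 32}, |B| = 5
A ∩ B = {}, |A ∩ B| = 0
|A ∪ B| = |A| + |B| - |A ∩ B| = 9 + 5 - 0 = 14

14


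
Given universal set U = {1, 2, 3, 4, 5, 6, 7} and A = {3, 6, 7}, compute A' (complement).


Universal set U = {1, 2, 3, 4, 5, 6, 7}
Set A = {3, 6, 7}
A' = U \ A = elements in U but not in A
Checking each element of U:
1 (not in A, include), 2 (not in A, include), 3 (in A, exclude), 4 (not in A, include), 5 (not in A, include), 6 (in A, exclude), 7 (in A, exclude)
A' = {1, 2, 4, 5}

{1, 2, 4, 5}


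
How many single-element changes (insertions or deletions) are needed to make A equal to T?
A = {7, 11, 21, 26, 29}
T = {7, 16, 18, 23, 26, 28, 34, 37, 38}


Set A = {7, 11, 21, 26, 29}
Set T = {7, 16, 18, 23, 26, 28, 34, 37, 38}
Elements to remove from A (in A, not in T): {11, 21, 29} → 3 removals
Elements to add to A (in T, not in A): {16, 18, 23, 28, 34, 37, 38} → 7 additions
Total edits = 3 + 7 = 10

10


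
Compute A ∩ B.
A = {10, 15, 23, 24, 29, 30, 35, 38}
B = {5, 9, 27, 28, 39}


Set A = {10, 15, 23, 24, 29, 30, 35, 38}
Set B = {5, 9, 27, 28, 39}
A ∩ B includes only elements in both sets.
Check each element of A against B:
10 ✗, 15 ✗, 23 ✗, 24 ✗, 29 ✗, 30 ✗, 35 ✗, 38 ✗
A ∩ B = {}

{}


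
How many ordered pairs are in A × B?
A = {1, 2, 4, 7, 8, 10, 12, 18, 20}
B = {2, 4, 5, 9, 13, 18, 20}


Set A = {1, 2, 4, 7, 8, 10, 12, 18, 20} has 9 elements.
Set B = {2, 4, 5, 9, 13, 18, 20} has 7 elements.
|A × B| = |A| × |B| = 9 × 7 = 63

63


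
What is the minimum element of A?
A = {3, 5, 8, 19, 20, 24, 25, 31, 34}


Set A = {3, 5, 8, 19, 20, 24, 25, 31, 34}
Elements in ascending order: 3, 5, 8, 19, 20, 24, 25, 31, 34
The smallest element is 3.

3


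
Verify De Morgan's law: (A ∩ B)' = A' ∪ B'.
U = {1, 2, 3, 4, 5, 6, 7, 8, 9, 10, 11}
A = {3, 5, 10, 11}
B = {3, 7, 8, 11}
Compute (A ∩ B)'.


U = {1, 2, 3, 4, 5, 6, 7, 8, 9, 10, 11}
A = {3, 5, 10, 11}, B = {3, 7, 8, 11}
A ∩ B = {3, 11}
(A ∩ B)' = U \ (A ∩ B) = {1, 2, 4, 5, 6, 7, 8, 9, 10}
Verification via A' ∪ B': A' = {1, 2, 4, 6, 7, 8, 9}, B' = {1, 2, 4, 5, 6, 9, 10}
A' ∪ B' = {1, 2, 4, 5, 6, 7, 8, 9, 10} ✓

{1, 2, 4, 5, 6, 7, 8, 9, 10}


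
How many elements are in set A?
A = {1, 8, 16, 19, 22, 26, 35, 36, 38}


Set A = {1, 8, 16, 19, 22, 26, 35, 36, 38}
Listing elements: 1, 8, 16, 19, 22, 26, 35, 36, 38
Counting: 9 elements
|A| = 9

9


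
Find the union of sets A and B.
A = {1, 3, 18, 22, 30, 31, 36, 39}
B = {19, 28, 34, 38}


Set A = {1, 3, 18, 22, 30, 31, 36, 39}
Set B = {19, 28, 34, 38}
A ∪ B includes all elements in either set.
Elements from A: {1, 3, 18, 22, 30, 31, 36, 39}
Elements from B not already included: {19, 28, 34, 38}
A ∪ B = {1, 3, 18, 19, 22, 28, 30, 31, 34, 36, 38, 39}

{1, 3, 18, 19, 22, 28, 30, 31, 34, 36, 38, 39}


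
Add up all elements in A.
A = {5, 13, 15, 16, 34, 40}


Set A = {5, 13, 15, 16, 34, 40}
Sum = 5 + 13 + 15 + 16 + 34 + 40 = 123

123


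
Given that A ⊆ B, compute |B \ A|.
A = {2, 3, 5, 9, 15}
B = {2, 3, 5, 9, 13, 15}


Set A = {2, 3, 5, 9, 15}, |A| = 5
Set B = {2, 3, 5, 9, 13, 15}, |B| = 6
Since A ⊆ B: B \ A = {13}
|B| - |A| = 6 - 5 = 1

1


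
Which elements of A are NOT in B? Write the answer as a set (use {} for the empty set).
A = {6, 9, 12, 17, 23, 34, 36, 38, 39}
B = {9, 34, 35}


Set A = {6, 9, 12, 17, 23, 34, 36, 38, 39}
Set B = {9, 34, 35}
Check each element of A against B:
6 ∉ B (include), 9 ∈ B, 12 ∉ B (include), 17 ∉ B (include), 23 ∉ B (include), 34 ∈ B, 36 ∉ B (include), 38 ∉ B (include), 39 ∉ B (include)
Elements of A not in B: {6, 12, 17, 23, 36, 38, 39}

{6, 12, 17, 23, 36, 38, 39}


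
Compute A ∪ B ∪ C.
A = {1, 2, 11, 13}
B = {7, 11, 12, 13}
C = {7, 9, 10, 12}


Set A = {1, 2, 11, 13}
Set B = {7, 11, 12, 13}
Set C = {7, 9, 10, 12}
First, A ∪ B = {1, 2, 7, 11, 12, 13}
Then, (A ∪ B) ∪ C = {1, 2, 7, 9, 10, 11, 12, 13}

{1, 2, 7, 9, 10, 11, 12, 13}


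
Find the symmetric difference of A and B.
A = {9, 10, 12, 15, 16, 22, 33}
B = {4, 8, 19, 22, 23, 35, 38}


Set A = {9, 10, 12, 15, 16, 22, 33}
Set B = {4, 8, 19, 22, 23, 35, 38}
A △ B = (A \ B) ∪ (B \ A)
Elements in A but not B: {9, 10, 12, 15, 16, 33}
Elements in B but not A: {4, 8, 19, 23, 35, 38}
A △ B = {4, 8, 9, 10, 12, 15, 16, 19, 23, 33, 35, 38}

{4, 8, 9, 10, 12, 15, 16, 19, 23, 33, 35, 38}


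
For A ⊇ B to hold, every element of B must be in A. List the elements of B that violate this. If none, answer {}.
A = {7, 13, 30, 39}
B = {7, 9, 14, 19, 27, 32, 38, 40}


Set A = {7, 13, 30, 39}
Set B = {7, 9, 14, 19, 27, 32, 38, 40}
Check each element of B against A:
7 ∈ A, 9 ∉ A (include), 14 ∉ A (include), 19 ∉ A (include), 27 ∉ A (include), 32 ∉ A (include), 38 ∉ A (include), 40 ∉ A (include)
Elements of B not in A: {9, 14, 19, 27, 32, 38, 40}

{9, 14, 19, 27, 32, 38, 40}


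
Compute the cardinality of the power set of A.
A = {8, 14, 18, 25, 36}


Set A = {8, 14, 18, 25, 36}
|A| = 5
The power set P(A) contains all subsets of A.
|P(A)| = 2^|A| = 2^5 = 32

32


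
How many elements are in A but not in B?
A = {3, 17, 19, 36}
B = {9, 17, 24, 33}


Set A = {3, 17, 19, 36}
Set B = {9, 17, 24, 33}
A \ B = {3, 19, 36}
|A \ B| = 3

3


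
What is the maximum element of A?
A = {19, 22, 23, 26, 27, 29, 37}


Set A = {19, 22, 23, 26, 27, 29, 37}
Elements in ascending order: 19, 22, 23, 26, 27, 29, 37
The largest element is 37.

37


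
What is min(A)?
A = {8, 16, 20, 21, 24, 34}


Set A = {8, 16, 20, 21, 24, 34}
Elements in ascending order: 8, 16, 20, 21, 24, 34
The smallest element is 8.

8


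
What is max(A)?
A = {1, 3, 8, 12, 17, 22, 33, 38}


Set A = {1, 3, 8, 12, 17, 22, 33, 38}
Elements in ascending order: 1, 3, 8, 12, 17, 22, 33, 38
The largest element is 38.

38


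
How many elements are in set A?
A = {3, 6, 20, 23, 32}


Set A = {3, 6, 20, 23, 32}
Listing elements: 3, 6, 20, 23, 32
Counting: 5 elements
|A| = 5

5


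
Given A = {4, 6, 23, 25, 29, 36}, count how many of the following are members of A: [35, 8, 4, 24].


Set A = {4, 6, 23, 25, 29, 36}
Candidates: [35, 8, 4, 24]
Check each candidate:
35 ∉ A, 8 ∉ A, 4 ∈ A, 24 ∉ A
Count of candidates in A: 1

1


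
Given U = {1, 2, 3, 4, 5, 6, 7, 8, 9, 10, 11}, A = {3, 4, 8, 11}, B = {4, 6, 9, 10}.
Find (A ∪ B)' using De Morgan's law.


U = {1, 2, 3, 4, 5, 6, 7, 8, 9, 10, 11}
A = {3, 4, 8, 11}, B = {4, 6, 9, 10}
A ∪ B = {3, 4, 6, 8, 9, 10, 11}
(A ∪ B)' = U \ (A ∪ B) = {1, 2, 5, 7}
Verification via A' ∩ B': A' = {1, 2, 5, 6, 7, 9, 10}, B' = {1, 2, 3, 5, 7, 8, 11}
A' ∩ B' = {1, 2, 5, 7} ✓

{1, 2, 5, 7}
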